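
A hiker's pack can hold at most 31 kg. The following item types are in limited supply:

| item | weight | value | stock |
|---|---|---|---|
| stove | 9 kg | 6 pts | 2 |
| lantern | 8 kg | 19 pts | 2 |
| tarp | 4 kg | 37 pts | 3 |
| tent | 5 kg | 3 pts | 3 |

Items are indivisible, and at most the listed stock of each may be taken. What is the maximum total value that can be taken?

Best selections within weight 31 and stock limits:
- 2×lantern + 3×tarp: weight 28, value 149
- 1×stove + 1×lantern + 3×tarp: weight 29, value 136
Best: 149 pts.

149 pts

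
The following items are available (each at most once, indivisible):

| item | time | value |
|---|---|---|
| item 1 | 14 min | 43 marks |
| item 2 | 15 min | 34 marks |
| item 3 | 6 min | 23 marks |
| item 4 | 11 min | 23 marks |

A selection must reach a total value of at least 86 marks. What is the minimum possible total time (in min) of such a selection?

31

Subsets with value ≥ 86, sorted by total time:
- item 1+item 3+item 4: time 31, value 89
- item 1+item 2+item 3: time 35, value 100
- item 1+item 2+item 4: time 40, value 100
Minimum time: 31 min.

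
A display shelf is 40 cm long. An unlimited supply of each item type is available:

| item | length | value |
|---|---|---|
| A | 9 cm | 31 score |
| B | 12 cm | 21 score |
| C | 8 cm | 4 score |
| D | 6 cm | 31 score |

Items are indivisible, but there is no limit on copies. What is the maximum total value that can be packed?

Best value-per-unit is D at 31/6; filling with it alone gives 6×31 = 186.
Optimal mix: 1×A + 5×D → length 39, value 186.

186 score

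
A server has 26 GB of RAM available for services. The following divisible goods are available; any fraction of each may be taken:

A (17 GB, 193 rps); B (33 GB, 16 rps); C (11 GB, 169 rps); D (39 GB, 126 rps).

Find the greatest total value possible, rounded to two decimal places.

339.29

Take in order of value per unit:
- C (169/11 per unit): all 11 → value 169, running total 169.00
- A (193/17 per unit): 15 of 17 → value 15×193/17 = 170.2941, running total 339.29
Total 339.29.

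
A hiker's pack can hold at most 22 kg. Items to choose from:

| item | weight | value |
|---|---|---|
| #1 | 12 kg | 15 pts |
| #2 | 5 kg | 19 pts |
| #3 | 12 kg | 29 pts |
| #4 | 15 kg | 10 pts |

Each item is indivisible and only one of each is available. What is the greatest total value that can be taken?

48 pts

Check high-value combinations within 22 kg:
- #2+#3: weight 5+12=17, value 19+29=48
- #1+#2: weight 12+5=17, value 15+19=34
- #3: weight 12, value 29
Best: 48 pts.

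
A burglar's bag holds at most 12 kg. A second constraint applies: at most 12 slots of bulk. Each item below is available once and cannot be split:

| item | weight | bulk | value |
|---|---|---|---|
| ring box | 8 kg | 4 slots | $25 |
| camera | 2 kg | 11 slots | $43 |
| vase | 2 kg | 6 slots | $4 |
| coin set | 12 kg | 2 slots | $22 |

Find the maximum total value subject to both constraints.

Feasible sets respecting both limits:
- camera: weight 2, bulk 11, value 43
- ring box+vase: weight 10, bulk 10, value 29
- ring box: weight 8, bulk 4, value 25
- coin set: weight 12, bulk 2, value 22
Best: $43.

$43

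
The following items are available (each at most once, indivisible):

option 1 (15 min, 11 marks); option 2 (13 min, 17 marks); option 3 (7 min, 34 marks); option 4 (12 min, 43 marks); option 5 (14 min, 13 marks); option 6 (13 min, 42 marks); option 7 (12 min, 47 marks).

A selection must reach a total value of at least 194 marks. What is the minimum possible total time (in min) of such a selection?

71

Subsets with value ≥ 194, sorted by total time:
- option 2+option 3+option 4+option 5+option 6+option 7: time 71, value 196
- option 1+option 2+option 3+option 4+option 6+option 7: time 72, value 194
- option 1+option 2+option 3+option 4+option 5+option 6+option 7: time 86, value 207
Minimum time: 71 min.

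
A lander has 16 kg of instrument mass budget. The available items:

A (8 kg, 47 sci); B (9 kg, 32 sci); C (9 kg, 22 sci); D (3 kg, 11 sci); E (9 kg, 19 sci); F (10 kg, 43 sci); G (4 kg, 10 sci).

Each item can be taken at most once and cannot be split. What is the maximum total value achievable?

Check high-value combinations within 16 kg:
- A+D+G: mass 8+3+4=15, value 47+11+10=68
- A+D: mass 8+3=11, value 47+11=58
- A+G: mass 8+4=12, value 47+10=57
- D+F: mass 3+10=13, value 11+43=54
Best: 68 sci.

68 sci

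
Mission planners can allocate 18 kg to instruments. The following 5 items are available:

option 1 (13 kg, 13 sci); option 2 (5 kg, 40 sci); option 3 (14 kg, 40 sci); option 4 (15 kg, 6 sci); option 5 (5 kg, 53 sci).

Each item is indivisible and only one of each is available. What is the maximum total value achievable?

93 sci

This is a 0/1 knapsack; check combinations near the capacity.
- option 2+option 5: mass 5+5=10, value 40+53=93
- option 1+option 5: mass 13+5=18, value 13+53=66
- option 5: mass 5, value 53
- option 1+option 2: mass 13+5=18, value 13+40=53
- option 2: mass 5, value 40
Best: 93 sci.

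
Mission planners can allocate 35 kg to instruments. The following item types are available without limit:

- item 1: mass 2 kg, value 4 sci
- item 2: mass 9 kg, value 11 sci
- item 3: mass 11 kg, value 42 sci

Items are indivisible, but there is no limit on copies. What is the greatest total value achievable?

Best value-per-unit is item 3 at 42/11; filling with it alone gives 3×42 = 126.
Optimal mix: 1×item 1 + 3×item 3 → mass 35, value 130.

130 sci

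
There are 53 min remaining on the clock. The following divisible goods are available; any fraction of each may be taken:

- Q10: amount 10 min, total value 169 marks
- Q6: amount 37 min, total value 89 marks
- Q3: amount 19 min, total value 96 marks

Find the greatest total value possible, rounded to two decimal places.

322.73

Take in order of value per unit:
- Q10 (169/10 per unit): all 10 → value 169, running total 169.00
- Q3 (96/19 per unit): all 19 → value 96, running total 265.00
- Q6 (89/37 per unit): 24 of 37 → value 24×89/37 = 57.7297, running total 322.73
Total 322.73.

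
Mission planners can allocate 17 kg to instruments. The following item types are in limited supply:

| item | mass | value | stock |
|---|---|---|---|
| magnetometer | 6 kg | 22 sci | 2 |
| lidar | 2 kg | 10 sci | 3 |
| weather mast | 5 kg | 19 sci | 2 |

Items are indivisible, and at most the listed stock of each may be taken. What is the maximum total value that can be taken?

Best selections within mass 17 and stock limits:
- 1×magnetometer + 3×lidar + 1×weather mast: mass 17, value 71
- 3×lidar + 2×weather mast: mass 16, value 68
- 2×magnetometer + 2×lidar: mass 16, value 64
- 2×magnetometer + 1×weather mast: mass 17, value 63
Best: 71 sci.

71 sci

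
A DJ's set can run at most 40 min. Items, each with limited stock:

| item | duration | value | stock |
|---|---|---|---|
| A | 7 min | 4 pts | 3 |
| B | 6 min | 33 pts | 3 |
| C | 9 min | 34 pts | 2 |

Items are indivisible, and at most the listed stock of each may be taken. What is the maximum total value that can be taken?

Best selections within duration 40 and stock limits:
- 3×B + 2×C: duration 36, value 167
- 1×A + 2×B + 2×C: duration 37, value 138
- 1×A + 3×B + 1×C: duration 34, value 137
- 2×B + 2×C: duration 30, value 134
Best: 167 pts.

167 pts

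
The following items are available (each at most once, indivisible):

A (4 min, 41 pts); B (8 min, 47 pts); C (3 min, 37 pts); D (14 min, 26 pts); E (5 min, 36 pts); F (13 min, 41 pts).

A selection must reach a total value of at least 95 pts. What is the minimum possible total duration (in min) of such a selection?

Subsets with value ≥ 95, sorted by total duration:
- A+C+E: duration 12, value 114
- A+B+C: duration 15, value 125
Minimum duration: 12 min.

12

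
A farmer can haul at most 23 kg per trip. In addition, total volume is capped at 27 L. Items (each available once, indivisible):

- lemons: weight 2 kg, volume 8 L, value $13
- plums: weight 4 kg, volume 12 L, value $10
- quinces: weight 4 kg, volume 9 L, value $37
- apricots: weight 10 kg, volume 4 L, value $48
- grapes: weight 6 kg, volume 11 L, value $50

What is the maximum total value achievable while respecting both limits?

$135

Feasible sets respecting both limits:
- quinces+apricots+grapes: weight 20, volume 24, value 135
- lemons+apricots+grapes: weight 18, volume 23, value 111
- plums+apricots+grapes: weight 20, volume 27, value 108
Best: $135.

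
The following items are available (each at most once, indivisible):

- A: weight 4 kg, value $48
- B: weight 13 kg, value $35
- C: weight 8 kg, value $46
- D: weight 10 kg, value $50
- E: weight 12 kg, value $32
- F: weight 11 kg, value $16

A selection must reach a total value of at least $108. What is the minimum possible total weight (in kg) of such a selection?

Subsets with value ≥ 108, sorted by total weight:
- A+C+D: weight 22, value 144
- A+C+F: weight 23, value 110
- A+C+E: weight 24, value 126
- A+B+C: weight 25, value 129
Minimum weight: 22 kg.

22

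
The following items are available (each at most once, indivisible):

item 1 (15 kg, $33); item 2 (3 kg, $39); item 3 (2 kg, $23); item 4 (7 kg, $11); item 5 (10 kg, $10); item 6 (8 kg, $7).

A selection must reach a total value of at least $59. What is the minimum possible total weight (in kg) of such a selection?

5

Subsets with value ≥ 59, sorted by total weight:
- item 2+item 3: weight 5, value 62
- item 2+item 3+item 4: weight 12, value 73
- item 2+item 3+item 6: weight 13, value 69
Minimum weight: 5 kg.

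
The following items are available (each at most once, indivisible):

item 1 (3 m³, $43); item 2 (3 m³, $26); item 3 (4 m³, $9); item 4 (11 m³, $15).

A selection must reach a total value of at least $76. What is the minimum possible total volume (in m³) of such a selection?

10

Subsets with value ≥ 76, sorted by total volume:
- item 1+item 2+item 3: volume 10, value 78
- item 1+item 2+item 4: volume 17, value 84
- item 1+item 2+item 3+item 4: volume 21, value 93
Minimum volume: 10 m³.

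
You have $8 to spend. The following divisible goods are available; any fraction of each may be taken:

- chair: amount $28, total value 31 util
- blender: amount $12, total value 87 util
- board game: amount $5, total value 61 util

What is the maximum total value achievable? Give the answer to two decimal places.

Take in order of value per unit:
- board game (61/5 per unit): all 5 → value 61, running total 61.00
- blender (87/12 per unit): 3 of 12 → value 3×87/12 = 21.7500, running total 82.75
Total 82.75.

82.75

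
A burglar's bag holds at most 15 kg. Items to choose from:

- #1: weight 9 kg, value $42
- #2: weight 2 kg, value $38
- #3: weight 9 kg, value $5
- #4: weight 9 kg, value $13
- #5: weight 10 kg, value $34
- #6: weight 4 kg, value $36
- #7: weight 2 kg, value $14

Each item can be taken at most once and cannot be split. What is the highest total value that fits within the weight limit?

This is a 0/1 knapsack; check combinations near the capacity.
- #1+#2+#6: weight 9+2+4=15, value 42+38+36=116
- #1+#2+#7: weight 9+2+2=13, value 42+38+14=94
- #1+#6+#7: weight 9+4+2=15, value 42+36+14=92
Best: $116.

$116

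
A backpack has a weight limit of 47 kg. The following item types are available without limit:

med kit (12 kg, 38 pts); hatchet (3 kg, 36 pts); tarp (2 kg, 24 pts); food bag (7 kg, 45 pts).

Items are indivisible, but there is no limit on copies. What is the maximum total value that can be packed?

564 pts

Best value-per-unit is hatchet at 36/3; filling with it alone gives 15×36 = 540.
Optimal mix: 15×hatchet + 1×tarp → weight 47, value 564.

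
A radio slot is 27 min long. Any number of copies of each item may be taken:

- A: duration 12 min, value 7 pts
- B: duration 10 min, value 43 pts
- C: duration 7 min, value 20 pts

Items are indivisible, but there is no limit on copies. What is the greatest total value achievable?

Best value-per-unit is B at 43/10; filling with it alone gives 2×43 = 86.
Optimal mix: 2×B + 1×C → duration 27, value 106.

106 pts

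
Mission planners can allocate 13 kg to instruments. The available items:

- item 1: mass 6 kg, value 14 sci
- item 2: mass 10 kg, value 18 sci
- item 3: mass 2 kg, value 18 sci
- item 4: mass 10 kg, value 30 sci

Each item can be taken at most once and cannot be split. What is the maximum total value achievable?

48 sci

Check high-value combinations within 13 kg:
- item 3+item 4: mass 2+10=12, value 18+30=48
- item 2+item 3: mass 10+2=12, value 18+18=36
- item 1+item 3: mass 6+2=8, value 14+18=32
- item 4: mass 10, value 30
- item 3: mass 2, value 18
Best: 48 sci.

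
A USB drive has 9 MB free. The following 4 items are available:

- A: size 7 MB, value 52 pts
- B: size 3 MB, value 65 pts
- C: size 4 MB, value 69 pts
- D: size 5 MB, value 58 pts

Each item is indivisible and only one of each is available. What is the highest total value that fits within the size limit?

134 pts

Check high-value combinations within 9 MB:
- B+C: size 3+4=7, value 65+69=134
- C+D: size 4+5=9, value 69+58=127
- B+D: size 3+5=8, value 65+58=123
- C: size 4, value 69
Best: 134 pts.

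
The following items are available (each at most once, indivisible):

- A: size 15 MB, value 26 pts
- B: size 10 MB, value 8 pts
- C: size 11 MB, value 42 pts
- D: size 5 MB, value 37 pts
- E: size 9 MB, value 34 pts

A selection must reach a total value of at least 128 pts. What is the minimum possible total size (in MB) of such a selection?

Subsets with value ≥ 128, sorted by total size:
- A+C+D+E: size 40, value 139
- A+B+C+D+E: size 50, value 147
Minimum size: 40 MB.

40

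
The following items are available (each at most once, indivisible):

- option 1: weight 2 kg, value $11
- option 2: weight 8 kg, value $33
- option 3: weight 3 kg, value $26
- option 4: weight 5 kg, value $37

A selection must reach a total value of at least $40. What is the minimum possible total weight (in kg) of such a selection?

Subsets with value ≥ 40, sorted by total weight:
- option 1+option 4: weight 7, value 48
- option 3+option 4: weight 8, value 63
- option 1+option 3+option 4: weight 10, value 74
Minimum weight: 7 kg.

7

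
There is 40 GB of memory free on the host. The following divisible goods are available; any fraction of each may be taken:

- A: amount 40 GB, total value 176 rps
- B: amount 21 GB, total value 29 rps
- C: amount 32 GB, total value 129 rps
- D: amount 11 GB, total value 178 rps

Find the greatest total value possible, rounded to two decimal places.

Take in order of value per unit:
- D (178/11 per unit): all 11 → value 178, running total 178.00
- A (176/40 per unit): 29 of 40 → value 29×176/40 = 127.6000, running total 305.60
Total 305.60.

305.60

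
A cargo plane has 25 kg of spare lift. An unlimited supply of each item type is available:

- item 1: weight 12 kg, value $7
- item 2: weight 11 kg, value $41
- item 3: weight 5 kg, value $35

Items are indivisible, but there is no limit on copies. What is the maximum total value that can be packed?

Best value-per-unit is item 3 at 35/5, and filling with it alone uses weight 5×5=25. No mix of the others beats 5×35 = 175.

$175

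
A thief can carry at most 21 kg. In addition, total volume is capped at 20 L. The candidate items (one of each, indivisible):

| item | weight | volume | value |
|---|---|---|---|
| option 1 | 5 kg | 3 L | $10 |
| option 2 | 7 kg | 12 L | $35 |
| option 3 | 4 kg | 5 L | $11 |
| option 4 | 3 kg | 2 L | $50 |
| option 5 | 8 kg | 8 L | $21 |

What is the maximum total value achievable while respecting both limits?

$96

Feasible sets respecting both limits:
- option 2+option 3+option 4: weight 14, volume 19, value 96
- option 1+option 2+option 4: weight 15, volume 17, value 95
- option 1+option 3+option 4+option 5: weight 20, volume 18, value 92
- option 2+option 4: weight 10, volume 14, value 85
Best: $96.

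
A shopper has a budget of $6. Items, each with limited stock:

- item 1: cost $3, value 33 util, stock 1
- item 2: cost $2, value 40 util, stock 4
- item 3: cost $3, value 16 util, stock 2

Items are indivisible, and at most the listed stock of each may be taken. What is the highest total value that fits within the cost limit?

120 util

Top feasible selections:
- 3×item 2: cost 6, value 120
- 2×item 2: cost 4, value 80
- 1×item 1 + 1×item 2: cost 5, value 73
Best: 120 util.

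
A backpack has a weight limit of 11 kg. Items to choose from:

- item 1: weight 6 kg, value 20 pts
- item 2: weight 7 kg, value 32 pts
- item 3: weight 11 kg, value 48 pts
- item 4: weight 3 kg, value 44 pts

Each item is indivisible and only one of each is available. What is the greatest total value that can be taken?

76 pts

Check high-value combinations within 11 kg:
- item 2+item 4: weight 7+3=10, value 32+44=76
- item 1+item 4: weight 6+3=9, value 20+44=64
- item 3: weight 11, value 48
Best: 76 pts.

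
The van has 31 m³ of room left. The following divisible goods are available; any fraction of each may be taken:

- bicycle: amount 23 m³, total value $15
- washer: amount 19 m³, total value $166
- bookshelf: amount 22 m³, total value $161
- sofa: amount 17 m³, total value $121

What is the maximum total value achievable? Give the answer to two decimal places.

253.82

Take in order of value per unit:
- washer (166/19 per unit): all 19 → value 166, running total 166.00
- bookshelf (161/22 per unit): 12 of 22 → value 12×161/22 = 87.8182, running total 253.82
Total 253.82.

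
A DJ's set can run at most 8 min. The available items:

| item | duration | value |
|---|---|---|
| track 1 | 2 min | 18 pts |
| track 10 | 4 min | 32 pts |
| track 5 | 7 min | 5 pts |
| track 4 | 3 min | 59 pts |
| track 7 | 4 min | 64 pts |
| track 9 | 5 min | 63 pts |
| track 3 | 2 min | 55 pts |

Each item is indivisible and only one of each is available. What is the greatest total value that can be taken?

Check high-value combinations within 8 min:
- track 1+track 7+track 3: duration 2+4+2=8, value 18+64+55=137
- track 1+track 4+track 3: duration 2+3+2=7, value 18+59+55=132
- track 4+track 7: duration 3+4=7, value 59+64=123
- track 4+track 9: duration 3+5=8, value 59+63=122
- track 7+track 3: duration 4+2=6, value 64+55=119
Best: 137 pts.

137 pts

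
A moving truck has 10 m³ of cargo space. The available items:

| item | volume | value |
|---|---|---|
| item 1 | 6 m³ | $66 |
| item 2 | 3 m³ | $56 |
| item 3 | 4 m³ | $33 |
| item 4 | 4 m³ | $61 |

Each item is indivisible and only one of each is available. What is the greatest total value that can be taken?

$127

Check high-value combinations within 10 m³:
- item 1+item 4: volume 6+4=10, value 66+61=127
- item 1+item 2: volume 6+3=9, value 66+56=122
- item 2+item 4: volume 3+4=7, value 56+61=117
- item 1+item 3: volume 6+4=10, value 66+33=99
Best: $127.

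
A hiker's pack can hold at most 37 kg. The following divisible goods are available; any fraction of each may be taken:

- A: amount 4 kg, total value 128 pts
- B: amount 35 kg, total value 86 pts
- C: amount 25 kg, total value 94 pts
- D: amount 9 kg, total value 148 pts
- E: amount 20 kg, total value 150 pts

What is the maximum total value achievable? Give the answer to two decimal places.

441.04

Take in order of value per unit:
- A (128/4 per unit): all 4 → value 128, running total 128.00
- D (148/9 per unit): all 9 → value 148, running total 276.00
- E (150/20 per unit): all 20 → value 150, running total 426.00
- C (94/25 per unit): 4 of 25 → value 4×94/25 = 15.0400, running total 441.04
Total 441.04.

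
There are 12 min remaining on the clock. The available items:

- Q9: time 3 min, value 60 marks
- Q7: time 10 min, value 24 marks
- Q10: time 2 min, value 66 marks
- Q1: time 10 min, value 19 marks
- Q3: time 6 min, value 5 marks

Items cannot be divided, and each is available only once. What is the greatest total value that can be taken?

131 marks

This is a 0/1 knapsack; check combinations near the capacity.
- Q9+Q10+Q3: time 3+2+6=11, value 60+66+5=131
- Q9+Q10: time 3+2=5, value 60+66=126
- Q7+Q10: time 10+2=12, value 24+66=90
- Q10+Q1: time 2+10=12, value 66+19=85
Best: 131 marks.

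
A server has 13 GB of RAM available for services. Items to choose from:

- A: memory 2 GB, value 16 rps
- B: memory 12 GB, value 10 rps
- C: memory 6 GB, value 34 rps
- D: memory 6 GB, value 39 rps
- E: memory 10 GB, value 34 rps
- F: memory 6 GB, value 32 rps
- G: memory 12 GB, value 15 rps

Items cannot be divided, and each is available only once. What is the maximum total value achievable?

73 rps

Check high-value combinations within 13 GB:
- C+D: memory 6+6=12, value 34+39=73
- D+F: memory 6+6=12, value 39+32=71
- C+F: memory 6+6=12, value 34+32=66
- A+D: memory 2+6=8, value 16+39=55
Best: 73 rps.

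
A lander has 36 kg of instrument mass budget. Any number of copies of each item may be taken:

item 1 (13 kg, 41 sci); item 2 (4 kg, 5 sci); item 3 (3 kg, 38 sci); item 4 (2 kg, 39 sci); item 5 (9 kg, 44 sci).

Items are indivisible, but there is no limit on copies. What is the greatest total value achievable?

Best value-per-unit is item 4 at 39/2, and filling with it alone uses mass 18×2=36. No mix of the others beats 18×39 = 702.

702 sci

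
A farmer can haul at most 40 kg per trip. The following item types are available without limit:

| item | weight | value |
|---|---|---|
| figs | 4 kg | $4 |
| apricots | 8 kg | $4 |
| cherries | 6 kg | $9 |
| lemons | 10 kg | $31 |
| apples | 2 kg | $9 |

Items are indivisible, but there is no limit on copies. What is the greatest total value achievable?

$180

Best value-per-unit is apples at 9/2, and filling with it alone uses weight 20×2=40. No mix of the others beats 20×9 = 180.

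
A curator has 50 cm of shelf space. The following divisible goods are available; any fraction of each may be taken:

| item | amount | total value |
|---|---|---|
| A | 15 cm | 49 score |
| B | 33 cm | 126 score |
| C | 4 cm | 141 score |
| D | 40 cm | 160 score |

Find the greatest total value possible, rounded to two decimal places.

Take in order of value per unit:
- C (141/4 per unit): all 4 → value 141, running total 141.00
- D (160/40 per unit): all 40 → value 160, running total 301.00
- B (126/33 per unit): 6 of 33 → value 6×126/33 = 22.9091, running total 323.91
Total 323.91.

323.91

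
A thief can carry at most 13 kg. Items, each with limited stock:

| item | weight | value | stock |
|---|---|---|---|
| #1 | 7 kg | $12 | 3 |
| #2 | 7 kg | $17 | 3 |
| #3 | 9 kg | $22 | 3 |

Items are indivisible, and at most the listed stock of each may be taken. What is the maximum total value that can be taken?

$22

Best selections within weight 13 and stock limits:
- 1×#3: weight 9, value 22
- 1×#2: weight 7, value 17
- 1×#1: weight 7, value 12
Best: $22.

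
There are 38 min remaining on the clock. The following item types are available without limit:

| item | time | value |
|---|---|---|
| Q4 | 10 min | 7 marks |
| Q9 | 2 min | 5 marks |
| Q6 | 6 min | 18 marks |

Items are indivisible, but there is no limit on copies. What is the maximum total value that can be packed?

Best value-per-unit is Q6 at 18/6; filling with it alone gives 6×18 = 108.
Optimal mix: 1×Q9 + 6×Q6 → time 38, value 113.

113 marks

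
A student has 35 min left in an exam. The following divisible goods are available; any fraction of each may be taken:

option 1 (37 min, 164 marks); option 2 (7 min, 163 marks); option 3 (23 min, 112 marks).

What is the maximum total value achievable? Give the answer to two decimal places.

Take in order of value per unit:
- option 2 (163/7 per unit): all 7 → value 163, running total 163.00
- option 3 (112/23 per unit): all 23 → value 112, running total 275.00
- option 1 (164/37 per unit): 5 of 37 → value 5×164/37 = 22.1622, running total 297.16
Total 297.16.

297.16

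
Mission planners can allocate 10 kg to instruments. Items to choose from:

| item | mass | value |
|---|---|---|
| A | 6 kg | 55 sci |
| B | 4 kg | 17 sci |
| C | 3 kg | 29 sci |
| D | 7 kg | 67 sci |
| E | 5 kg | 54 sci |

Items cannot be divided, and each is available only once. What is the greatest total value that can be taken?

96 sci

Check high-value combinations within 10 kg:
- C+D: mass 3+7=10, value 29+67=96
- A+C: mass 6+3=9, value 55+29=84
- C+E: mass 3+5=8, value 29+54=83
- A+B: mass 6+4=10, value 55+17=72
Best: 96 sci.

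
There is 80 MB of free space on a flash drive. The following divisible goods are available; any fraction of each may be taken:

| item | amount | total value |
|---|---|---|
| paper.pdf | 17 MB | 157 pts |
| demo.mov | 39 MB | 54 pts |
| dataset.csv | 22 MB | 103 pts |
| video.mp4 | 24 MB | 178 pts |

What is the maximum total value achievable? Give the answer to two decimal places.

Take in order of value per unit:
- paper.pdf (157/17 per unit): all 17 → value 157, running total 157.00
- video.mp4 (178/24 per unit): all 24 → value 178, running total 335.00
- dataset.csv (103/22 per unit): all 22 → value 103, running total 438.00
- demo.mov (54/39 per unit): 17 of 39 → value 17×54/39 = 23.5385, running total 461.54
Total 461.54.

461.54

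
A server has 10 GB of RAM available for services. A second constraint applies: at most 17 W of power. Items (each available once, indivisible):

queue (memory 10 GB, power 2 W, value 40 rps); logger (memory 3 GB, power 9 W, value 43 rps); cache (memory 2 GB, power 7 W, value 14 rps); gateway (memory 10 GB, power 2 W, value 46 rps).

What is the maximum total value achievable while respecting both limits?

57 rps

Feasible sets respecting both limits:
- logger+cache: memory 5, power 16, value 57
- gateway: memory 10, power 2, value 46
- logger: memory 3, power 9, value 43
- queue: memory 10, power 2, value 40
Best: 57 rps.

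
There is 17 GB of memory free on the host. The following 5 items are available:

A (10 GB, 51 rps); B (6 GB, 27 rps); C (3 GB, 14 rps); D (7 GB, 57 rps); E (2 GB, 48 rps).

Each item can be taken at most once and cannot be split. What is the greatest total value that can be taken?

132 rps

Check high-value combinations within 17 GB:
- B+D+E: memory 6+7+2=15, value 27+57+48=132
- C+D+E: memory 3+7+2=12, value 14+57+48=119
- A+C+E: memory 10+3+2=15, value 51+14+48=113
- A+D: memory 10+7=17, value 51+57=108
Best: 132 rps.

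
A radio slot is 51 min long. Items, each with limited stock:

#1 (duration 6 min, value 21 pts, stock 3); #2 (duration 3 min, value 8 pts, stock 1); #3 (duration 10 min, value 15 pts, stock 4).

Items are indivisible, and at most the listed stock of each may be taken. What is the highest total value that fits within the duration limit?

Best selections within duration 51 and stock limits:
- 3×#1 + 1×#2 + 3×#3: duration 51, value 116
- 3×#1 + 3×#3: duration 48, value 108
Best: 116 pts.

116 pts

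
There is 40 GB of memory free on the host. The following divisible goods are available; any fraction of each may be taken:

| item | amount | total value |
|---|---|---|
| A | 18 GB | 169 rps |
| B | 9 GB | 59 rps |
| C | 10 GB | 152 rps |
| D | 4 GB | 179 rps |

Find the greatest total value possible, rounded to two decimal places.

Take in order of value per unit:
- D (179/4 per unit): all 4 → value 179, running total 179.00
- C (152/10 per unit): all 10 → value 152, running total 331.00
- A (169/18 per unit): all 18 → value 169, running total 500.00
- B (59/9 per unit): 8 of 9 → value 8×59/9 = 52.4444, running total 552.44
Total 552.44.

552.44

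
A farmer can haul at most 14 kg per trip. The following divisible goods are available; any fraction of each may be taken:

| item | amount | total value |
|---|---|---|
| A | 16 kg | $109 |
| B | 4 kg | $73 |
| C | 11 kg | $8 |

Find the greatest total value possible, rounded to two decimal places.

141.13

Take in order of value per unit:
- B (73/4 per unit): all 4 → value 73, running total 73.00
- A (109/16 per unit): 10 of 16 → value 10×109/16 = 68.1250, running total 141.13
Total 141.13.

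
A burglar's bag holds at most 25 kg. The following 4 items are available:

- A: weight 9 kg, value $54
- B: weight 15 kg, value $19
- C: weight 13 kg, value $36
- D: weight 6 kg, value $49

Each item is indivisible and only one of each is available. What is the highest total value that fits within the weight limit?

$103

Check high-value combinations within 25 kg:
- A+D: weight 9+6=15, value 54+49=103
- A+C: weight 9+13=22, value 54+36=90
- C+D: weight 13+6=19, value 36+49=85
- A+B: weight 9+15=24, value 54+19=73
Best: $103.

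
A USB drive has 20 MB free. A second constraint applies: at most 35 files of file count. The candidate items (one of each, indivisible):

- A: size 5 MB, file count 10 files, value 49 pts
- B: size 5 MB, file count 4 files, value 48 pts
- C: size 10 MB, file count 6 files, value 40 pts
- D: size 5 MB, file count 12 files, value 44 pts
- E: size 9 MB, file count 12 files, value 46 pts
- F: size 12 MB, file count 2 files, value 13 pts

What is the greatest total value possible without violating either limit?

Feasible sets respecting both limits:
- A+B+E: size 19, file count 26, value 143
- A+B+D: size 15, file count 26, value 141
- A+D+E: size 19, file count 34, value 139
Best: 143 pts.

143 pts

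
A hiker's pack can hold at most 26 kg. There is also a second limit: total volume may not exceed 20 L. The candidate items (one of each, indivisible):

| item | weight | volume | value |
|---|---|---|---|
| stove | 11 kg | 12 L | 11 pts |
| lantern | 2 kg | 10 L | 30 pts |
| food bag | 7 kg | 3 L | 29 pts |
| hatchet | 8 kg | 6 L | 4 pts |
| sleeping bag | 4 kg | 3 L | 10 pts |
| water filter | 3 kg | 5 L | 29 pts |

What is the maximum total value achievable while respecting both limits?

Feasible sets respecting both limits:
- lantern+food bag+water filter: weight 12, volume 18, value 88
- food bag+hatchet+sleeping bag+water filter: weight 22, volume 17, value 72
- lantern+food bag+sleeping bag: weight 13, volume 16, value 69
- stove+food bag+water filter: weight 21, volume 20, value 69
Best: 88 pts.

88 pts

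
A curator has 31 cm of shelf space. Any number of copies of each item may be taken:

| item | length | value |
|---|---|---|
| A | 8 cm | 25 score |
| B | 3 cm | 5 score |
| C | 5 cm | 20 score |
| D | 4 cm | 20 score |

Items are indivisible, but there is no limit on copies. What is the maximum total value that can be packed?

Best value-per-unit is D at 20/4; filling with it alone gives 7×20 = 140.
Optimal mix: 1×B + 7×D → length 31, value 145.

145 score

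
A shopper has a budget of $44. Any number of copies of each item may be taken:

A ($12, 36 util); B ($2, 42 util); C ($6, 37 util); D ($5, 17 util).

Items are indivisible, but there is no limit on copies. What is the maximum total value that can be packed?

Best value-per-unit is B at 42/2, and filling with it alone uses cost 22×2=44. No mix of the others beats 22×42 = 924.

924 util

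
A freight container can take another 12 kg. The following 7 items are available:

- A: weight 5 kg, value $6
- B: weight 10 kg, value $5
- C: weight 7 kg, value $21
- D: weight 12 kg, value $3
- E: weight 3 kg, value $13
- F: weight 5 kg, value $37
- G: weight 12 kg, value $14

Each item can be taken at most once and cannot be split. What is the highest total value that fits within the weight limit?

$58

Check high-value combinations within 12 kg:
- C+F: weight 7+5=12, value 21+37=58
- E+F: weight 3+5=8, value 13+37=50
- A+F: weight 5+5=10, value 6+37=43
Best: $58.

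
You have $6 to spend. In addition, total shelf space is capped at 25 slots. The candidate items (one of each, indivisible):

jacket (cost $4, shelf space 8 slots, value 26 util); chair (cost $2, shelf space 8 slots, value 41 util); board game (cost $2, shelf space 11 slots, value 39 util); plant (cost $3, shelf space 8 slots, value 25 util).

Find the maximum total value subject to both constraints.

Feasible sets respecting both limits:
- chair+board game: cost 4, shelf space 19, value 80
- jacket+chair: cost 6, shelf space 16, value 67
- chair+plant: cost 5, shelf space 16, value 66
- jacket+board game: cost 6, shelf space 19, value 65
Best: 80 util.

80 util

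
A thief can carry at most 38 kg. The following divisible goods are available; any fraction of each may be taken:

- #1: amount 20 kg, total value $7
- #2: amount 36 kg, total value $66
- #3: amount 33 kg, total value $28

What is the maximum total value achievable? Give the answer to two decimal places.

Take in order of value per unit:
- #2 (66/36 per unit): all 36 → value 66, running total 66.00
- #3 (28/33 per unit): 2 of 33 → value 2×28/33 = 1.6970, running total 67.70
Total 67.70.

67.70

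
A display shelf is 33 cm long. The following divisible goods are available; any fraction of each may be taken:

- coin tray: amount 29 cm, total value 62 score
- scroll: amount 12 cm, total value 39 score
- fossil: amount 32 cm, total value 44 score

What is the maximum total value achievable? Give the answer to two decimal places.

83.90

Take in order of value per unit:
- scroll (39/12 per unit): all 12 → value 39, running total 39.00
- coin tray (62/29 per unit): 21 of 29 → value 21×62/29 = 44.8966, running total 83.90
Total 83.90.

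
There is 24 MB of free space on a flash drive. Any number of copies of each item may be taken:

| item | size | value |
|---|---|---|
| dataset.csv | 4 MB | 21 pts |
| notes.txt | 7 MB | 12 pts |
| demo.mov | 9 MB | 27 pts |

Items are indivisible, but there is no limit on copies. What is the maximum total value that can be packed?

Best value-per-unit is dataset.csv at 21/4, and filling with it alone uses size 6×4=24. No mix of the others beats 6×21 = 126.

126 pts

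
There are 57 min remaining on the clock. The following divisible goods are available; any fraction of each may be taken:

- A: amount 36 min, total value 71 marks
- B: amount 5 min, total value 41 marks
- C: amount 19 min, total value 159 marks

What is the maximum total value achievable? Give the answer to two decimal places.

Take in order of value per unit:
- C (159/19 per unit): all 19 → value 159, running total 159.00
- B (41/5 per unit): all 5 → value 41, running total 200.00
- A (71/36 per unit): 33 of 36 → value 33×71/36 = 65.0833, running total 265.08
Total 265.08.

265.08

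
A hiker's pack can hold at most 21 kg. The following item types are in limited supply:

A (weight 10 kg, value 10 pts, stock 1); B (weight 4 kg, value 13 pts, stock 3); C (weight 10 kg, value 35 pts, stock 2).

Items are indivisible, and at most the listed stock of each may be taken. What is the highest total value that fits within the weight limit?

Top feasible selections:
- 2×C: weight 20, value 70
- 2×B + 1×C: weight 18, value 61
Best: 70 pts.

70 pts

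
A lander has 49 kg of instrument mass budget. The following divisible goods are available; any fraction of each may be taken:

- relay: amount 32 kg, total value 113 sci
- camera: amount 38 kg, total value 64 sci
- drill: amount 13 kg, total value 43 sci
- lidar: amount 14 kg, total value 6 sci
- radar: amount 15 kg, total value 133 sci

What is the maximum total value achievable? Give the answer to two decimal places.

Take in order of value per unit:
- radar (133/15 per unit): all 15 → value 133, running total 133.00
- relay (113/32 per unit): all 32 → value 113, running total 246.00
- drill (43/13 per unit): 2 of 13 → value 2×43/13 = 6.6154, running total 252.62
Total 252.62.

252.62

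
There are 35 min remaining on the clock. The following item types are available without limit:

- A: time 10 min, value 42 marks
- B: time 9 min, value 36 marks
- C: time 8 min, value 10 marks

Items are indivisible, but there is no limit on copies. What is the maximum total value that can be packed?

126 marks

Best value-per-unit is A at 42/10, and filling with it alone uses time 3×10=30. No mix of the others beats 3×42 = 126.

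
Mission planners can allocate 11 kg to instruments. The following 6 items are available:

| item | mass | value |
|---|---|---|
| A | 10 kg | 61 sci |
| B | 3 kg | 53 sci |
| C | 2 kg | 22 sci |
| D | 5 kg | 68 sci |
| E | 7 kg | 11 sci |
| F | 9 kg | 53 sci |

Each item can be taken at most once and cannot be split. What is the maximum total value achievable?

Check high-value combinations within 11 kg:
- B+C+D: mass 3+2+5=10, value 53+22+68=143
- B+D: mass 3+5=8, value 53+68=121
- C+D: mass 2+5=7, value 22+68=90
- B+C: mass 3+2=5, value 53+22=75
Best: 143 sci.

143 sci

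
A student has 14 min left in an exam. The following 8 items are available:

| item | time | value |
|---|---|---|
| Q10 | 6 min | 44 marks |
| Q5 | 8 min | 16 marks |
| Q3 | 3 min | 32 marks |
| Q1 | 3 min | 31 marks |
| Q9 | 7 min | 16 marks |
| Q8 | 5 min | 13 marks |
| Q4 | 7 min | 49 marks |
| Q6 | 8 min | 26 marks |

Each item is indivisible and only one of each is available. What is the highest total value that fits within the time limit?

112 marks

This is a 0/1 knapsack; check combinations near the capacity.
- Q3+Q1+Q4: time 3+3+7=13, value 32+31+49=112
- Q10+Q3+Q1: time 6+3+3=12, value 44+32+31=107
- Q10+Q4: time 6+7=13, value 44+49=93
- Q10+Q3+Q8: time 6+3+5=14, value 44+32+13=89
- Q3+Q1+Q6: time 3+3+8=14, value 32+31+26=89
Best: 112 marks.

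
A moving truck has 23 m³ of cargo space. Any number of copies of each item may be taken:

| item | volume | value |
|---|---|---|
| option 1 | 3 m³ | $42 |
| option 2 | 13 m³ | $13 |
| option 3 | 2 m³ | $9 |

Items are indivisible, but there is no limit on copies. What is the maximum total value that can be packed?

$303

Best value-per-unit is option 1 at 42/3; filling with it alone gives 7×42 = 294.
Optimal mix: 7×option 1 + 1×option 3 → volume 23, value 303.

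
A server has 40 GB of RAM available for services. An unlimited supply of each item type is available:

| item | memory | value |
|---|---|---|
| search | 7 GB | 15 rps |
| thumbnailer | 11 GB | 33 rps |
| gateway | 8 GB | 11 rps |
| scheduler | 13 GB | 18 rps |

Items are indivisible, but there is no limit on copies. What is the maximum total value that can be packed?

Best value-per-unit is thumbnailer at 33/11; filling with it alone gives 3×33 = 99.
Optimal mix: 1×search + 3×thumbnailer → memory 40, value 114.

114 rps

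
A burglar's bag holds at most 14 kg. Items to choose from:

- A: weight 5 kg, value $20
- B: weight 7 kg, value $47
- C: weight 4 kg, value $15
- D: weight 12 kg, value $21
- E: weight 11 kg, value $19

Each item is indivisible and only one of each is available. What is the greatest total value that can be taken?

Check high-value combinations within 14 kg:
- A+B: weight 5+7=12, value 20+47=67
- B+C: weight 7+4=11, value 47+15=62
- B: weight 7, value 47
- A+C: weight 5+4=9, value 20+15=35
- D: weight 12, value 21
Best: $67.

$67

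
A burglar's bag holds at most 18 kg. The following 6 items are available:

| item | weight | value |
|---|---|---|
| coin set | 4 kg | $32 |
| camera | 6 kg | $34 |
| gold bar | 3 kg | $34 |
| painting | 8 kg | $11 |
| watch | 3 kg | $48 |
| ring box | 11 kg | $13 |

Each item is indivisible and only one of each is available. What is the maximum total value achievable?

Check high-value combinations within 18 kg:
- coin set+camera+gold bar+watch: weight 4+6+3+3=16, value 32+34+34+48=148
- coin set+gold bar+painting+watch: weight 4+3+8+3=18, value 32+34+11+48=125
- camera+gold bar+watch: weight 6+3+3=12, value 34+34+48=116
- coin set+gold bar+watch: weight 4+3+3=10, value 32+34+48=114
Best: $148.

$148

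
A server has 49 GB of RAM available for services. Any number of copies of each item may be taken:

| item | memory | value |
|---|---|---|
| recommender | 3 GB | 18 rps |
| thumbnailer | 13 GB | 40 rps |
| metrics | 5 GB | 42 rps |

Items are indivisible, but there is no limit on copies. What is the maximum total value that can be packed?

Best value-per-unit is metrics at 42/5; filling with it alone gives 9×42 = 378.
Optimal mix: 1×recommender + 9×metrics → memory 48, value 396.

396 rps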